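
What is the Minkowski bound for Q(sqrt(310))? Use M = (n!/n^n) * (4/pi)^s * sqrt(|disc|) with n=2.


d = 310, d mod 4 = 2, so disc(K) = 4d = 1240; |disc(K)| = 1240
Real quadratic field, so n = 2, s = r2 = 0, r1 = 2
M = (n!/n^n) * (4/pi)^s * sqrt(|disc(K)|) = (2!/2^2) * (4/pi)^0 * sqrt(1240)
= 0.5 * 1.000000 * 35.213634
= 17.6068

17.6068


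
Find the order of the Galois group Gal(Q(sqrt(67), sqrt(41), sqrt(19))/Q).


The 3 square roots of distinct primes are multiplicatively independent over Q,
so [K:Q] = 2^3 and Gal(K/Q) is isomorphic to (Z/2Z)^3.
|Gal| = 2^3 = 8

8


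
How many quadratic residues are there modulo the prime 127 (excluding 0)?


For prime p, the number of non-zero quadratic residues is (p-1)/2.
= (127-1)/2
= 63

63


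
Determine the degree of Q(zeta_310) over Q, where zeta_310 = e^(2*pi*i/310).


The degree equals Euler's totient phi(310).
310 = 2 * 5 * 31
phi(310) = 120

120


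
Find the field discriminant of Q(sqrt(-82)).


For K = Q(sqrt(d)) with d squarefree: disc(K) = d if d = 1 mod 4, and disc(K) = 4d if d = 2 or 3 mod 4.
Here d = -82, and d mod 4 = 2.
d = 2 mod 4, not 1 (O_K = Z[sqrt(d)]), so disc(K) = 4d = 4 * (-82) = -328

-328


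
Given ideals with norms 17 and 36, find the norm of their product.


N(IJ) = N(I) * N(J)
= 17 * 36
= 612

612


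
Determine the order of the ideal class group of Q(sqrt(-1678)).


K = Q(sqrt(-1678)). d mod 4 = 2, so D = disc(K) = 4d = -6712
h(K) equals the number of primitive reduced positive-definite forms (a, b, c) = a*x^2 + b*x*y + c*y^2 with b^2 - 4ac = D,
where reduced means |b| <= a <= c, with b >= 0 whenever |b| = a or a = c, and primitive means gcd(a, b, c) = 1.
Reduced forces 3a^2 <= |D| = 6712, so 1 <= a <= 47; b must have the parity of D, and c = (b^2 - D)/(4a) must be an integer >= a.
Enumerate a = 1..47, b in [-a, a]:
  a=1: (1, 0, 1678)  [1]
  a=2: (2, 0, 839)  [1]
  a=3..6: none
  a=7: (7, -6, 241), (7, 6, 241)  [2]
  a=8..10: none
  a=11: (11, -8, 154), (11, 8, 154)  [2]
  a=12: none
  a=13: (13, -10, 131), (13, 10, 131)  [2]
  a=14: (14, -8, 121), (14, 8, 121)  [2]
  a=15..21: none
  a=22: (22, -8, 77), (22, 8, 77)  [2]
  a=23: (23, -2, 73), (23, 2, 73)  [2]
  a=24..25: none
  a=26: (26, -16, 67), (26, 16, 67)  [2]
  a=27..28: none
  a=29: (29, -4, 58), (29, 4, 58)  [2]
  a=30..45: none
  a=46: (46, -44, 47), (46, 44, 47)  [2]
  a=47: none
Total reduced forms: 1 + 1 + 2 + 2 + 2 + 2 + 2 + 2 + 2 + 2 + 2 = 20
h = 20

20


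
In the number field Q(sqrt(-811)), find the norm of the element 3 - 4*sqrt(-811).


N(a + b*sqrt(d)) = a^2 - d*b^2
= (3)^2 - (-811)*(-4)^2
= 9 + 12976
= 12985

12985


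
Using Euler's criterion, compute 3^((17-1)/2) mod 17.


p = 17 is prime and the exponent is (p-1)/2 = 8, so by Euler's criterion 3^8 = (3/17) = +1 or -1 mod 17.
Compute by square-and-multiply:
  8 = 8 (binary 1000)
  Repeated squaring mod 17: 3^1 = 3, 3^2 = 9, 3^4 = 13, 3^8 = 16
  3^8 = 16 mod 17
Result 16 = p - 1 = -1 mod 17: 3 is a quadratic non-residue mod 17. As a residue in [0, p-1] the value is 16.
3^8 mod 17 = 16

16


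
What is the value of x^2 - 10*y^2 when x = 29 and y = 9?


x^2 - d*y^2
= 29^2 - 10*9^2
= 841 - 810
= 31

31


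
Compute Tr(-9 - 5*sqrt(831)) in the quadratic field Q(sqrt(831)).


Tr(a + b*sqrt(d)) = (a + b*sqrt(d)) + (a - b*sqrt(d)) = 2a
= 2 * (-9)
= -18

-18


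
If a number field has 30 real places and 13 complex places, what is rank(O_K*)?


By Dirichlet's unit theorem:
rank = r1 + r2 - 1
= 30 + 13 - 1
= 42

42


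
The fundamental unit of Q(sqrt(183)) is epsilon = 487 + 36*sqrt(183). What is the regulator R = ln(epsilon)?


epsilon = 487 + 36*sqrt(183)
= 973.9990
R = ln(973.9990)
= 6.8814

6.8814


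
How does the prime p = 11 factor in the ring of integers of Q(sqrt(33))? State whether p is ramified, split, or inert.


K = Q(sqrt(33)). Since d mod 4 = 1, disc(K) = 33.
Check p | disc: 33 mod 11 = 0.
p divides disc, so p ramifies: (p) = P^2 with e=2, f=1, g=1.
Therefore p is ramified.

ramified


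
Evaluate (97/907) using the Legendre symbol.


p = 907 is prime, so compute (97/907) with the reciprocity algorithm (Jacobi-symbol steps: pull out 2s via (2/n), flip via reciprocity, reduce):
  reciprocity: (97/907) -> +(907/97)
  reduce: (34/97)
  pull out 2: (2/97) = +1  (since 97 mod 8 = 1)
  reciprocity: (17/97) -> +(97/17)
  reduce: (12/17)
  pull out 2: (2/17) = +1  (since 17 mod 8 = 1)
  pull out 2: (2/17) = +1  (since 17 mod 8 = 1)
  reciprocity: (3/17) -> +(17/3)
  reduce: (2/3)
  pull out 2: (2/3) = -1  (since 3 mod 8 = 3)
  (1/3) = 1
Product of signs = -1
(97/907) = -1

-1


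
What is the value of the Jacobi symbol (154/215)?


Compute (154/215) via quadratic reciprocity:
  pull out 2: (2/215) = +1  (since 215 mod 8 = 7)
  reciprocity: (77/215) -> +(215/77)
  reduce: (61/77)
  reciprocity: (61/77) -> +(77/61)
  reduce: (16/61)
  pull out 2: (2/61) = -1  (since 61 mod 8 = 5)
  pull out 2: (2/61) = -1  (since 61 mod 8 = 5)
  pull out 2: (2/61) = -1  (since 61 mod 8 = 5)
  pull out 2: (2/61) = -1  (since 61 mod 8 = 5)
  (1/61) = 1
Product of signs = 1

1


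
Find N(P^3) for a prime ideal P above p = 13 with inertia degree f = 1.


N(P^a) = p^(a*f)
= 13^(3*1)
= 13^3
= 2197

2197


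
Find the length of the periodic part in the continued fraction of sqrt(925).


Run the CF algorithm for sqrt(925).
a_0 = floor(sqrt(925)) = 30; set m_0=0, q_0=1.
Recurrence: m' = q*a - m,  q' = (d - m'^2)/q,  a' = floor((a_0 + m')/q').
  step 1: m=30, q=25, a=2
  step 2: m=20, q=21, a=2
  step 3: m=22, q=21, a=2
  step 4: m=20, q=25, a=2
  step 5: m=30, q=1, a=60
a_5 = 2*a_0 = 60, so the period closes here.
sqrt(925) = [30; 2, 2, 2, 2, 60]
Period length = 5

5


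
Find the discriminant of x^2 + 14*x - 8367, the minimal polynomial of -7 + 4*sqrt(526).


The element -7 + 4*sqrt(526) has minimal polynomial:
x^2 + 14*x - 8367
Discriminant = (14)^2 - 4*(-8367)
= 196 + 33468
= 33664

33664


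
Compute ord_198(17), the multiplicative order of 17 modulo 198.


We want ord_198(17), the smallest k >= 1 with 17^k = 1 mod 198.
n = 198 = 2 * 3^2 * 11, phi(198) = 60; the order divides phi(n).
Divisors of 60: 1, 2, 3, 4, 5, 6, 10, 12, 15, 20, 30, 60
Repeated squaring mod 198: 17^1 = 17, 17^2 = 91, 17^4 = 163, 17^8 = 37, 17^16 = 181, 17^32 = 91
Test divisors in increasing order:
  k=1: 17^1 = 17 mod 198
  k=2: 17^2 = 91 mod 198
  k=3: 17^3 = 91 * 17 = 161 mod 198
  k=4: 17^4 = 163 mod 198
  k=5: 17^5 = 163 * 17 = 197 mod 198
  k=6: 17^6 = 163 * 91 = 181 mod 198
  k=10: 17^10 = 37 * 91 = 1 mod 198  <- first divisor giving 1
Order = 10

10


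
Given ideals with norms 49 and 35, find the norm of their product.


N(IJ) = N(I) * N(J)
= 49 * 35
= 1715

1715


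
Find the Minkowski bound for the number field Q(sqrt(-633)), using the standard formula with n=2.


d = -633, d mod 4 = 3, so disc(K) = 4d = -2532; |disc(K)| = 2532
Imaginary quadratic field, so n = 2, s = r2 = 1, r1 = 0
M = (n!/n^n) * (4/pi)^s * sqrt(|disc(K)|) = (2!/2^2) * (4/pi)^1 * sqrt(2532)
= 0.5 * 1.273240 * 50.318983
= 32.0341

32.0341


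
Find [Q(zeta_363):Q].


The degree equals Euler's totient phi(363).
363 = 3 * 11^2
phi(363) = 220

220


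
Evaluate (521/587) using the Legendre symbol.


p = 587 is prime, so compute (521/587) with the reciprocity algorithm (Jacobi-symbol steps: pull out 2s via (2/n), flip via reciprocity, reduce):
  reciprocity: (521/587) -> +(587/521)
  reduce: (66/521)
  pull out 2: (2/521) = +1  (since 521 mod 8 = 1)
  reciprocity: (33/521) -> +(521/33)
  reduce: (26/33)
  pull out 2: (2/33) = +1  (since 33 mod 8 = 1)
  reciprocity: (13/33) -> +(33/13)
  reduce: (7/13)
  reciprocity: (7/13) -> +(13/7)
  reduce: (6/7)
  pull out 2: (2/7) = +1  (since 7 mod 8 = 7)
  reciprocity: (3/7) -> -(7/3)
  reduce: (1/3)
  (1/3) = 1
Product of signs = -1
(521/587) = -1

-1


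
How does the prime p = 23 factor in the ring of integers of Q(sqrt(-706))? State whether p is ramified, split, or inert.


K = Q(sqrt(-706)). Since d mod 4 = 2, disc(K) = -2824.
Check p | disc: -2824 mod 23 = 5.
p does not divide disc. Compute Legendre symbol (d/p):
7^((23-1)/2) mod 23 = -1
(d/p) = -1, so p is inert: (p) stays prime with e=1, f=2, g=1.
Therefore p is inert.

inert


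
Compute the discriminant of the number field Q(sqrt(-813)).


For K = Q(sqrt(d)) with d squarefree: disc(K) = d if d = 1 mod 4, and disc(K) = 4d if d = 2 or 3 mod 4.
Here d = -813, and d mod 4 = 3.
d = 3 mod 4, not 1 (O_K = Z[sqrt(d)]), so disc(K) = 4d = 4 * (-813) = -3252

-3252


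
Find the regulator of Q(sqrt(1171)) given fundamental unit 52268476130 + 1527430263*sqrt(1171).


epsilon = 52268476130 + 1527430263*sqrt(1171)
= 1.0454e+11
R = ln(1.0454e+11)
= 25.3728

25.3728


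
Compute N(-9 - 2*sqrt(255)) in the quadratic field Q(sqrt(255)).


N(a + b*sqrt(d)) = a^2 - d*b^2
= (-9)^2 - (255)*(-2)^2
= 81 - 1020
= -939

-939


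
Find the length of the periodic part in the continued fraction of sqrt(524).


Run the CF algorithm for sqrt(524).
a_0 = floor(sqrt(524)) = 22; set m_0=0, q_0=1.
Recurrence: m' = q*a - m,  q' = (d - m'^2)/q,  a' = floor((a_0 + m')/q').
  step 1: m=22, q=40, a=1
  step 2: m=18, q=5, a=8
  step 3: m=22, q=8, a=5
  step 4: m=18, q=25, a=1
  step 5: m=7, q=19, a=1
  step 6: m=12, q=20, a=1
  step 7: m=8, q=23, a=1
  step 8: m=15, q=13, a=2
  step 9: m=11, q=31, a=1
  step 10: m=20, q=4, a=10
  step 11: m=20, q=31, a=1
  step 12: m=11, q=13, a=2
  step 13: m=15, q=23, a=1
  step 14: m=8, q=20, a=1
  step 15: m=12, q=19, a=1
  step 16: m=7, q=25, a=1
  step 17: m=18, q=8, a=5
  step 18: m=22, q=5, a=8
  step 19: m=18, q=40, a=1
  step 20: m=22, q=1, a=44
a_20 = 2*a_0 = 44, so the period closes here.
sqrt(524) = [22; 1, 8, 5, 1, 1, 1, 1, 2, 1, 10, 1, 2, 1, 1, 1, 1, 5, 8, 1, 44]
Period length = 20

20


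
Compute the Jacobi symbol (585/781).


Compute (585/781) via quadratic reciprocity:
  reciprocity: (585/781) -> +(781/585)
  reduce: (196/585)
  pull out 2: (2/585) = +1  (since 585 mod 8 = 1)
  pull out 2: (2/585) = +1  (since 585 mod 8 = 1)
  reciprocity: (49/585) -> +(585/49)
  reduce: (46/49)
  pull out 2: (2/49) = +1  (since 49 mod 8 = 1)
  reciprocity: (23/49) -> +(49/23)
  reduce: (3/23)
  reciprocity: (3/23) -> -(23/3)
  reduce: (2/3)
  pull out 2: (2/3) = -1  (since 3 mod 8 = 3)
  (1/3) = 1
Product of signs = 1

1


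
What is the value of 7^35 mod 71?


p = 71 is prime and the exponent is (p-1)/2 = 35, so by Euler's criterion 7^35 = (7/71) = +1 or -1 mod 71.
Compute by square-and-multiply:
  35 = 32 + 2 + 1 (binary 100011)
  Repeated squaring mod 71: 7^1 = 7, 7^2 = 49, 7^4 = 58, 7^8 = 27, 7^16 = 19, 7^32 = 6
  7^35 = 7^32 * 7^2 * 7^1 = 6 * 49 * 7 mod 71
    6 * 49 = 294 = 10 mod 71
    10 * 7 = 70 = 70 mod 71
  7^35 = 70 mod 71
Result 70 = p - 1 = -1 mod 71: 7 is a quadratic non-residue mod 71. As a residue in [0, p-1] the value is 70.
7^35 mod 71 = 70

70


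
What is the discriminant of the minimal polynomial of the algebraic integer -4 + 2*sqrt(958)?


The element -4 + 2*sqrt(958) has minimal polynomial:
x^2 + 8*x - 3816
Discriminant = (8)^2 - 4*(-3816)
= 64 + 15264
= 15328

15328


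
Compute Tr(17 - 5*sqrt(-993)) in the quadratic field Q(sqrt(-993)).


Tr(a + b*sqrt(d)) = (a + b*sqrt(d)) + (a - b*sqrt(d)) = 2a
= 2 * (17)
= 34

34


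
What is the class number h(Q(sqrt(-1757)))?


K = Q(sqrt(-1757)). d mod 4 = 3, so D = disc(K) = 4d = -7028
h(K) equals the number of primitive reduced positive-definite forms (a, b, c) = a*x^2 + b*x*y + c*y^2 with b^2 - 4ac = D,
where reduced means |b| <= a <= c, with b >= 0 whenever |b| = a or a = c, and primitive means gcd(a, b, c) = 1.
Reduced forces 3a^2 <= |D| = 7028, so 1 <= a <= 48; b must have the parity of D, and c = (b^2 - D)/(4a) must be an integer >= a.
Enumerate a = 1..48, b in [-a, a]:
  a=1: (1, 0, 1757)  [1]
  a=2: (2, 2, 879)  [1]
  a=3: (3, -2, 586), (3, 2, 586)  [2]
  a=4..5: none
  a=6: (6, -2, 293), (6, 2, 293)  [2]
  a=7: (7, 0, 251)  [1]
  a=8: none
  a=9: (9, -8, 197), (9, 8, 197)  [2]
  a=10: none
  a=11: (11, -10, 162), (11, 10, 162)  [2]
  a=12..13: none
  a=14: (14, 14, 129)  [1]
  a=15..17: none
  a=18: (18, -10, 99), (18, 10, 99)  [2]
  a=19..20: none
  a=21: (21, -14, 86), (21, 14, 86)  [2]
  a=22: (22, -10, 81), (22, 10, 81)  [2]
  a=23..26: none
  a=27: (27, -10, 66), (27, 10, 66)  [2]
  a=28..30: none
  a=31: (31, -28, 63), (31, 28, 63)  [2]
  a=32: none
  a=33: (33, -32, 61), (33, -10, 54), (33, 10, 54), (33, 32, 61)  [4]
  a=34..41: none
  a=42: (42, -14, 43), (42, 14, 43)  [2]
  a=43..48: none
Total reduced forms: 1 + 1 + 2 + 2 + 1 + 2 + 2 + 1 + 2 + 2 + 2 + 2 + 2 + 4 + 2 = 28
h = 28

28


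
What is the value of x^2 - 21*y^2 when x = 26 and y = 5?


x^2 - d*y^2
= 26^2 - 21*5^2
= 676 - 525
= 151

151


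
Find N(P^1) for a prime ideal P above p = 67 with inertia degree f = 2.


N(P^a) = p^(a*f)
= 67^(1*2)
= 67^2
= 4489

4489


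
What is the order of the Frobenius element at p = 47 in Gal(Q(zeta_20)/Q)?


The Frobenius at p in Gal(Q(zeta_n)/Q) = (Z/nZ)* is the class of p, so its order is ord_20(47), the smallest k >= 1 with 47^k = 1 mod 20.
n = 20 = 2^2 * 5, phi(20) = 8; the order divides phi(n).
Divisors of 8: 1, 2, 4, 8
Repeated squaring mod 20: 47^1 = 7, 47^2 = 9, 47^4 = 1, 47^8 = 1
Test divisors in increasing order:
  k=1: 47^1 = 7 mod 20
  k=2: 47^2 = 9 mod 20
  k=4: 47^4 = 1 mod 20  <- first divisor giving 1
Order = 4

4


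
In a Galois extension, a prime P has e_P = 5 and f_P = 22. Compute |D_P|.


|D_P| = e * f
= 5 * 22
= 110

110


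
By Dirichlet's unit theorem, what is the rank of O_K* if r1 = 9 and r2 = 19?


By Dirichlet's unit theorem:
rank = r1 + r2 - 1
= 9 + 19 - 1
= 27

27


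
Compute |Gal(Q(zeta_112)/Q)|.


|Gal(Q(zeta_112)/Q)| = phi(112)
= 48

48


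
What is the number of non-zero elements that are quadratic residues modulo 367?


For prime p, the number of non-zero quadratic residues is (p-1)/2.
= (367-1)/2
= 183

183


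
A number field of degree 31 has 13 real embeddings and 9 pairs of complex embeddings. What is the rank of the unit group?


By Dirichlet's unit theorem:
rank = r1 + r2 - 1
= 13 + 9 - 1
= 21

21


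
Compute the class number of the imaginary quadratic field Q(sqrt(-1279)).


K = Q(sqrt(-1279)). d mod 4 = 1, so D = disc(K) = d = -1279
h(K) equals the number of primitive reduced positive-definite forms (a, b, c) = a*x^2 + b*x*y + c*y^2 with b^2 - 4ac = D,
where reduced means |b| <= a <= c, with b >= 0 whenever |b| = a or a = c, and primitive means gcd(a, b, c) = 1.
Reduced forces 3a^2 <= |D| = 1279, so 1 <= a <= 20; b must have the parity of D, and c = (b^2 - D)/(4a) must be an integer >= a.
Enumerate a = 1..20, b in [-a, a]:
  a=1: (1, 1, 320)  [1]
  a=2: (2, -1, 160), (2, 1, 160)  [2]
  a=3: none
  a=4: (4, -1, 80), (4, 1, 80)  [2]
  a=5: (5, -1, 64), (5, 1, 64)  [2]
  a=6: none
  a=7: (7, -3, 46), (7, 3, 46)  [2]
  a=8: (8, -1, 40), (8, 1, 40)  [2]
  a=9: none
  a=10: (10, -9, 34), (10, -1, 32), (10, 1, 32), (10, 9, 34)  [4]
  a=11..13: none
  a=14: (14, -11, 25), (14, -3, 23), (14, 3, 23), (14, 11, 25)  [4]
  a=15: none
  a=16: (16, -1, 20), (16, 1, 20)  [2]
  a=17: (17, -9, 20), (17, 9, 20)  [2]
  a=18..20: none
Total reduced forms: 1 + 2 + 2 + 2 + 2 + 2 + 4 + 4 + 2 + 2 = 23
h = 23

23


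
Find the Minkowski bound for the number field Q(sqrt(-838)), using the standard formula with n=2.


d = -838, d mod 4 = 2, so disc(K) = 4d = -3352; |disc(K)| = 3352
Imaginary quadratic field, so n = 2, s = r2 = 1, r1 = 0
M = (n!/n^n) * (4/pi)^s * sqrt(|disc(K)|) = (2!/2^2) * (4/pi)^1 * sqrt(3352)
= 0.5 * 1.273240 * 57.896459
= 36.8580

36.8580


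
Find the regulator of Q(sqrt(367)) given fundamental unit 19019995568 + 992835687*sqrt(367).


epsilon = 19019995568 + 992835687*sqrt(367)
= 3.8040e+10
R = ln(3.8040e+10)
= 24.3619

24.3619


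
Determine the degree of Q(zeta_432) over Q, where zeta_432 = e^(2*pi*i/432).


The degree equals Euler's totient phi(432).
432 = 2^4 * 3^3
phi(432) = 144

144


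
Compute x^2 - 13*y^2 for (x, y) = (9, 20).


x^2 - d*y^2
= 9^2 - 13*20^2
= 81 - 5200
= -5119

-5119


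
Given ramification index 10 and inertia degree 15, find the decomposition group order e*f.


|D_P| = e * f
= 10 * 15
= 150

150


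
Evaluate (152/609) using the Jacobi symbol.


Compute (152/609) via quadratic reciprocity:
  pull out 2: (2/609) = +1  (since 609 mod 8 = 1)
  pull out 2: (2/609) = +1  (since 609 mod 8 = 1)
  pull out 2: (2/609) = +1  (since 609 mod 8 = 1)
  reciprocity: (19/609) -> +(609/19)
  reduce: (1/19)
  (1/19) = 1
Product of signs = 1

1


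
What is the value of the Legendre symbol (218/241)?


p = 241 is prime, so compute (218/241) with the reciprocity algorithm (Jacobi-symbol steps: pull out 2s via (2/n), flip via reciprocity, reduce):
  pull out 2: (2/241) = +1  (since 241 mod 8 = 1)
  reciprocity: (109/241) -> +(241/109)
  reduce: (23/109)
  reciprocity: (23/109) -> +(109/23)
  reduce: (17/23)
  reciprocity: (17/23) -> +(23/17)
  reduce: (6/17)
  pull out 2: (2/17) = +1  (since 17 mod 8 = 1)
  reciprocity: (3/17) -> +(17/3)
  reduce: (2/3)
  pull out 2: (2/3) = -1  (since 3 mod 8 = 3)
  (1/3) = 1
Product of signs = -1
(218/241) = -1

-1


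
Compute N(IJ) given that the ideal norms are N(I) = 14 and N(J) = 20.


N(IJ) = N(I) * N(J)
= 14 * 20
= 280

280


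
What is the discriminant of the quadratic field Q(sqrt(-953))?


For K = Q(sqrt(d)) with d squarefree: disc(K) = d if d = 1 mod 4, and disc(K) = 4d if d = 2 or 3 mod 4.
Here d = -953, and d mod 4 = 3.
d = 3 mod 4, not 1 (O_K = Z[sqrt(d)]), so disc(K) = 4d = 4 * (-953) = -3812

-3812


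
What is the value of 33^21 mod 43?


p = 43 is prime and the exponent is (p-1)/2 = 21, so by Euler's criterion 33^21 = (33/43) = +1 or -1 mod 43.
Compute by square-and-multiply:
  21 = 16 + 4 + 1 (binary 10101)
  Repeated squaring mod 43: 33^1 = 33, 33^2 = 14, 33^4 = 24, 33^8 = 17, 33^16 = 31
  33^21 = 33^16 * 33^4 * 33^1 = 31 * 24 * 33 mod 43
    31 * 24 = 744 = 13 mod 43
    13 * 33 = 429 = 42 mod 43
  33^21 = 42 mod 43
Result 42 = p - 1 = -1 mod 43: 33 is a quadratic non-residue mod 43. As a residue in [0, p-1] the value is 42.
33^21 mod 43 = 42

42


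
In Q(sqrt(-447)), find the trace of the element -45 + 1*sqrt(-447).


Tr(a + b*sqrt(d)) = (a + b*sqrt(d)) + (a - b*sqrt(d)) = 2a
= 2 * (-45)
= -90

-90


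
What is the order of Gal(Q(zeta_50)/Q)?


|Gal(Q(zeta_50)/Q)| = phi(50)
= 20

20


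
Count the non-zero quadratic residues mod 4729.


For prime p, the number of non-zero quadratic residues is (p-1)/2.
= (4729-1)/2
= 2364

2364


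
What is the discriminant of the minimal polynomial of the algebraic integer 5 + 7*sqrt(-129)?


The element 5 + 7*sqrt(-129) has minimal polynomial:
x^2 - 10*x + 6346
Discriminant = (-10)^2 - 4*(6346)
= 100 - 25384
= -25284

-25284


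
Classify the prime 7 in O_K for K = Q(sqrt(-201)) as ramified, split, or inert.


K = Q(sqrt(-201)). Since d mod 4 = 3, disc(K) = -804.
Check p | disc: -804 mod 7 = 1.
p does not divide disc. Compute Legendre symbol (d/p):
2^((7-1)/2) mod 7 = 1
(d/p) = 1, so p splits: (p) = P*P' with e=1, f=1, g=2.
Therefore p is split.

split


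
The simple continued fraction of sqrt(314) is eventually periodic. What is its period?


Run the CF algorithm for sqrt(314).
a_0 = floor(sqrt(314)) = 17; set m_0=0, q_0=1.
Recurrence: m' = q*a - m,  q' = (d - m'^2)/q,  a' = floor((a_0 + m')/q').
  step 1: m=17, q=25, a=1
  step 2: m=8, q=10, a=2
  step 3: m=12, q=17, a=1
  step 4: m=5, q=17, a=1
  step 5: m=12, q=10, a=2
  step 6: m=8, q=25, a=1
  step 7: m=17, q=1, a=34
a_7 = 2*a_0 = 34, so the period closes here.
sqrt(314) = [17; 1, 2, 1, 1, 2, 1, 34]
Period length = 7

7


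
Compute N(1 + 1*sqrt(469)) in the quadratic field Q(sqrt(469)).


N(a + b*sqrt(d)) = a^2 - d*b^2
= (1)^2 - (469)*(1)^2
= 1 - 469
= -468

-468


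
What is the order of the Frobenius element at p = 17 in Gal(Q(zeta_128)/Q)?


The Frobenius at p in Gal(Q(zeta_n)/Q) = (Z/nZ)* is the class of p, so its order is ord_128(17), the smallest k >= 1 with 17^k = 1 mod 128.
n = 128 = 2^7, phi(128) = 64; the order divides phi(n).
Divisors of 64: 1, 2, 4, 8, 16, 32, 64
Repeated squaring mod 128: 17^1 = 17, 17^2 = 33, 17^4 = 65, 17^8 = 1, 17^16 = 1, 17^32 = 1, 17^64 = 1
Test divisors in increasing order:
  k=1: 17^1 = 17 mod 128
  k=2: 17^2 = 33 mod 128
  k=4: 17^4 = 65 mod 128
  k=8: 17^8 = 1 mod 128  <- first divisor giving 1
Order = 8

8


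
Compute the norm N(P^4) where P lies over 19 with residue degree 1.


N(P^a) = p^(a*f)
= 19^(4*1)
= 19^4
= 130321

130321


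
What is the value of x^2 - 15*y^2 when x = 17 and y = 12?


x^2 - d*y^2
= 17^2 - 15*12^2
= 289 - 2160
= -1871

-1871


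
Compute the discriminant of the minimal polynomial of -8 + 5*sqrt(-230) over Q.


The element -8 + 5*sqrt(-230) has minimal polynomial:
x^2 + 16*x + 5814
Discriminant = (16)^2 - 4*(5814)
= 256 - 23256
= -23000

-23000


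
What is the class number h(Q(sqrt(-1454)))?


K = Q(sqrt(-1454)). d mod 4 = 2, so D = disc(K) = 4d = -5816
h(K) equals the number of primitive reduced positive-definite forms (a, b, c) = a*x^2 + b*x*y + c*y^2 with b^2 - 4ac = D,
where reduced means |b| <= a <= c, with b >= 0 whenever |b| = a or a = c, and primitive means gcd(a, b, c) = 1.
Reduced forces 3a^2 <= |D| = 5816, so 1 <= a <= 44; b must have the parity of D, and c = (b^2 - D)/(4a) must be an integer >= a.
Enumerate a = 1..44, b in [-a, a]:
  a=1: (1, 0, 1454)  [1]
  a=2: (2, 0, 727)  [1]
  a=3: (3, -2, 485), (3, 2, 485)  [2]
  a=4: none
  a=5: (5, -2, 291), (5, 2, 291)  [2]
  a=6: (6, -4, 243), (6, 4, 243)  [2]
  a=7: (7, -6, 209), (7, 6, 209)  [2]
  a=8: none
  a=9: (9, -4, 162), (9, 4, 162)  [2]
  a=10: (10, -8, 147), (10, 8, 147)  [2]
  a=11: (11, -6, 133), (11, 6, 133)  [2]
  a=12..13: none
  a=14: (14, -8, 105), (14, 8, 105)  [2]
  a=15: (15, -8, 98), (15, -2, 97), (15, 2, 97), (15, 8, 98)  [4]
  a=16: none
  a=17: (17, -10, 87), (17, 10, 87)  [2]
  a=18: (18, -4, 81), (18, 4, 81)  [2]
  a=19: (19, -6, 77), (19, 6, 77)  [2]
  a=20: none
  a=21: (21, -20, 74), (21, -8, 70), (21, 8, 70), (21, 20, 74)  [4]
  a=22: (22, -16, 69), (22, 16, 69)  [2]
  a=23: (23, -16, 66), (23, 16, 66)  [2]
  a=24: none
  a=25: (25, -22, 63), (25, 22, 63)  [2]
  a=26: none
  a=27: (27, -4, 54), (27, 4, 54)  [2]
  a=28: none
  a=29: (29, -10, 51), (29, 10, 51)  [2]
  a=30: (30, -28, 55), (30, -8, 49), (30, 8, 49), (30, 28, 55)  [4]
  a=31..32: none
  a=33: (33, -28, 50), (33, -16, 46), (33, 16, 46), (33, 28, 50)  [4]
  a=34: (34, -24, 47), (34, 24, 47)  [2]
  a=35: (35, -22, 45), (35, -8, 42), (35, 8, 42), (35, 22, 45)  [4]
  a=36: none
  a=37: (37, -20, 42), (37, 20, 42)  [2]
  a=38: (38, -32, 45), (38, 32, 45)  [2]
  a=39..44: none
Total reduced forms: 1 + 1 + 2 + 2 + 2 + 2 + 2 + 2 + 2 + 2 + 4 + 2 + 2 + 2 + 4 + 2 + 2 + 2 + 2 + 2 + 4 + 4 + 2 + 4 + 2 + 2 = 60
h = 60

60


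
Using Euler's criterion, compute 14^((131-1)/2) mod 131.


p = 131 is prime and the exponent is (p-1)/2 = 65, so by Euler's criterion 14^65 = (14/131) = +1 or -1 mod 131.
Compute by square-and-multiply:
  65 = 64 + 1 (binary 1000001)
  Repeated squaring mod 131: 14^1 = 14, 14^2 = 65, 14^4 = 33, 14^8 = 41, 14^16 = 109, 14^32 = 91, 14^64 = 28
  14^65 = 14^64 * 14^1 = 28 * 14 mod 131
    28 * 14 = 392 = 130 mod 131
  14^65 = 130 mod 131
Result 130 = p - 1 = -1 mod 131: 14 is a quadratic non-residue mod 131. As a residue in [0, p-1] the value is 130.
14^65 mod 131 = 130

130


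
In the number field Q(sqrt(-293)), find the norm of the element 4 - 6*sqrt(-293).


N(a + b*sqrt(d)) = a^2 - d*b^2
= (4)^2 - (-293)*(-6)^2
= 16 + 10548
= 10564

10564


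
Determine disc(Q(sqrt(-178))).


For K = Q(sqrt(d)) with d squarefree: disc(K) = d if d = 1 mod 4, and disc(K) = 4d if d = 2 or 3 mod 4.
Here d = -178, and d mod 4 = 2.
d = 2 mod 4, not 1 (O_K = Z[sqrt(d)]), so disc(K) = 4d = 4 * (-178) = -712

-712


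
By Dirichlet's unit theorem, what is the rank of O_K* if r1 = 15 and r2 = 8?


By Dirichlet's unit theorem:
rank = r1 + r2 - 1
= 15 + 8 - 1
= 22

22


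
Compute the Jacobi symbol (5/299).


Compute (5/299) via quadratic reciprocity:
  reciprocity: (5/299) -> +(299/5)
  reduce: (4/5)
  pull out 2: (2/5) = -1  (since 5 mod 8 = 5)
  pull out 2: (2/5) = -1  (since 5 mod 8 = 5)
  (1/5) = 1
Product of signs = 1

1


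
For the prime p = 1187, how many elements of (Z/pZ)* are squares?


For prime p, the number of non-zero quadratic residues is (p-1)/2.
= (1187-1)/2
= 593

593


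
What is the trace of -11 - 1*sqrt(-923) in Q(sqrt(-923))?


Tr(a + b*sqrt(d)) = (a + b*sqrt(d)) + (a - b*sqrt(d)) = 2a
= 2 * (-11)
= -22

-22


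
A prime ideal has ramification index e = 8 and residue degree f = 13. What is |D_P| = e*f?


|D_P| = e * f
= 8 * 13
= 104

104


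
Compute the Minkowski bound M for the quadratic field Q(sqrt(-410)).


d = -410, d mod 4 = 2, so disc(K) = 4d = -1640; |disc(K)| = 1640
Imaginary quadratic field, so n = 2, s = r2 = 1, r1 = 0
M = (n!/n^n) * (4/pi)^s * sqrt(|disc(K)|) = (2!/2^2) * (4/pi)^1 * sqrt(1640)
= 0.5 * 1.273240 * 40.496913
= 25.7811

25.7811


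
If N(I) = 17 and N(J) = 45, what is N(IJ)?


N(IJ) = N(I) * N(J)
= 17 * 45
= 765

765


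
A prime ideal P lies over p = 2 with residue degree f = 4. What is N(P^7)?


N(P^a) = p^(a*f)
= 2^(7*4)
= 2^28
= 268435456

268435456


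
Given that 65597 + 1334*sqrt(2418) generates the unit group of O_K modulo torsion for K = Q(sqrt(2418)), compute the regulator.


epsilon = 65597 + 1334*sqrt(2418)
= 131194.0000
R = ln(131194.0000)
= 11.7844

11.7844


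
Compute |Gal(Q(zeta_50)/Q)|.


|Gal(Q(zeta_50)/Q)| = phi(50)
= 20

20


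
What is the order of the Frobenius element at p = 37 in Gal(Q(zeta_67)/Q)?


The Frobenius at p in Gal(Q(zeta_n)/Q) = (Z/nZ)* is the class of p, so its order is ord_67(37), the smallest k >= 1 with 37^k = 1 mod 67.
n = 67 = 67, phi(67) = 66; the order divides phi(n).
Divisors of 66: 1, 2, 3, 6, 11, 22, 33, 66
Repeated squaring mod 67: 37^1 = 37, 37^2 = 29, 37^4 = 37, 37^8 = 29, 37^16 = 37, 37^32 = 29, 37^64 = 37
Test divisors in increasing order:
  k=1: 37^1 = 37 mod 67
  k=2: 37^2 = 29 mod 67
  k=3: 37^3 = 29 * 37 = 1 mod 67  <- first divisor giving 1
Order = 3

3


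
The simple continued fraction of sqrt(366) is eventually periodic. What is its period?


Run the CF algorithm for sqrt(366).
a_0 = floor(sqrt(366)) = 19; set m_0=0, q_0=1.
Recurrence: m' = q*a - m,  q' = (d - m'^2)/q,  a' = floor((a_0 + m')/q').
  step 1: m=19, q=5, a=7
  step 2: m=16, q=22, a=1
  step 3: m=6, q=15, a=1
  step 4: m=9, q=19, a=1
  step 5: m=10, q=14, a=2
  step 6: m=18, q=3, a=12
  step 7: m=18, q=14, a=2
  step 8: m=10, q=19, a=1
  step 9: m=9, q=15, a=1
  step 10: m=6, q=22, a=1
  step 11: m=16, q=5, a=7
  step 12: m=19, q=1, a=38
a_12 = 2*a_0 = 38, so the period closes here.
sqrt(366) = [19; 7, 1, 1, 1, 2, 12, 2, 1, 1, 1, 7, 38]
Period length = 12

12


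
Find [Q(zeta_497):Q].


The degree equals Euler's totient phi(497).
497 = 7 * 71
phi(497) = 420

420


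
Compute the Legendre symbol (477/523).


p = 523 is prime, so compute (477/523) with the reciprocity algorithm (Jacobi-symbol steps: pull out 2s via (2/n), flip via reciprocity, reduce):
  reciprocity: (477/523) -> +(523/477)
  reduce: (46/477)
  pull out 2: (2/477) = -1  (since 477 mod 8 = 5)
  reciprocity: (23/477) -> +(477/23)
  reduce: (17/23)
  reciprocity: (17/23) -> +(23/17)
  reduce: (6/17)
  pull out 2: (2/17) = +1  (since 17 mod 8 = 1)
  reciprocity: (3/17) -> +(17/3)
  reduce: (2/3)
  pull out 2: (2/3) = -1  (since 3 mod 8 = 3)
  (1/3) = 1
Product of signs = 1
(477/523) = 1

1


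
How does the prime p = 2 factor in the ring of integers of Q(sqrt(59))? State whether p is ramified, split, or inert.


K = Q(sqrt(59)). Since d mod 4 = 3, disc(K) = 236.
Check p | disc: 236 mod 2 = 0.
p divides disc, so p ramifies: (p) = P^2 with e=2, f=1, g=1.
Therefore p is ramified.

ramified


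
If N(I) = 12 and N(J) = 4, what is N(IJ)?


N(IJ) = N(I) * N(J)
= 12 * 4
= 48

48


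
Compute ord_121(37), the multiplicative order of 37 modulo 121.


We want ord_121(37), the smallest k >= 1 with 37^k = 1 mod 121.
n = 121 = 11^2, phi(121) = 110; the order divides phi(n).
Divisors of 110: 1, 2, 5, 10, 11, 22, 55, 110
Repeated squaring mod 121: 37^1 = 37, 37^2 = 38, 37^4 = 113, 37^8 = 64, 37^16 = 103, 37^32 = 82, 37^64 = 69
Test divisors in increasing order:
  k=1: 37^1 = 37 mod 121
  k=2: 37^2 = 38 mod 121
  k=5: 37^5 = 113 * 37 = 67 mod 121
  k=10: 37^10 = 64 * 38 = 12 mod 121
  k=11: 37^11 = 64 * 38 * 37 = 81 mod 121
  k=22: 37^22 = 103 * 113 * 38 = 27 mod 121
  k=55: 37^55 = 82 * 103 * 113 * 38 * 37 = 1 mod 121  <- first divisor giving 1
Order = 55

55


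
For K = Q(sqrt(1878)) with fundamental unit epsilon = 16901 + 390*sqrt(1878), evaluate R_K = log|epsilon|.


epsilon = 16901 + 390*sqrt(1878)
= 33802.0000
R = ln(33802.0000)
= 10.4283

10.4283


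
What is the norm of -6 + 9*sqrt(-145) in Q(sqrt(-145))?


N(a + b*sqrt(d)) = a^2 - d*b^2
= (-6)^2 - (-145)*(9)^2
= 36 + 11745
= 11781

11781


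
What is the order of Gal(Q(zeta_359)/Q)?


|Gal(Q(zeta_359)/Q)| = phi(359)
= 358

358


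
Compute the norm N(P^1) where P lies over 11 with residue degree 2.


N(P^a) = p^(a*f)
= 11^(1*2)
= 11^2
= 121

121


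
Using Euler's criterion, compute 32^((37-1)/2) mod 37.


p = 37 is prime and the exponent is (p-1)/2 = 18, so by Euler's criterion 32^18 = (32/37) = +1 or -1 mod 37.
Compute by square-and-multiply:
  18 = 16 + 2 (binary 10010)
  Repeated squaring mod 37: 32^1 = 32, 32^2 = 25, 32^4 = 33, 32^8 = 16, 32^16 = 34
  32^18 = 32^16 * 32^2 = 34 * 25 mod 37
    34 * 25 = 850 = 36 mod 37
  32^18 = 36 mod 37
Result 36 = p - 1 = -1 mod 37: 32 is a quadratic non-residue mod 37. As a residue in [0, p-1] the value is 36.
32^18 mod 37 = 36

36


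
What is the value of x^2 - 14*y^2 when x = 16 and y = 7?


x^2 - d*y^2
= 16^2 - 14*7^2
= 256 - 686
= -430

-430


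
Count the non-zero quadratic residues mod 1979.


For prime p, the number of non-zero quadratic residues is (p-1)/2.
= (1979-1)/2
= 989

989


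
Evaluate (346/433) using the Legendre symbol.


p = 433 is prime, so compute (346/433) with the reciprocity algorithm (Jacobi-symbol steps: pull out 2s via (2/n), flip via reciprocity, reduce):
  pull out 2: (2/433) = +1  (since 433 mod 8 = 1)
  reciprocity: (173/433) -> +(433/173)
  reduce: (87/173)
  reciprocity: (87/173) -> +(173/87)
  reduce: (86/87)
  pull out 2: (2/87) = +1  (since 87 mod 8 = 7)
  reciprocity: (43/87) -> -(87/43)
  reduce: (1/43)
  (1/43) = 1
Product of signs = -1
(346/433) = -1

-1


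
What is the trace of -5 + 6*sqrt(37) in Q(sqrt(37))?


Tr(a + b*sqrt(d)) = (a + b*sqrt(d)) + (a - b*sqrt(d)) = 2a
= 2 * (-5)
= -10

-10


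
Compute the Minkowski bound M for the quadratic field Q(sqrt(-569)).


d = -569, d mod 4 = 3, so disc(K) = 4d = -2276; |disc(K)| = 2276
Imaginary quadratic field, so n = 2, s = r2 = 1, r1 = 0
M = (n!/n^n) * (4/pi)^s * sqrt(|disc(K)|) = (2!/2^2) * (4/pi)^1 * sqrt(2276)
= 0.5 * 1.273240 * 47.707442
= 30.3715

30.3715


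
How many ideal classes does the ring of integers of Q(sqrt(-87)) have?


K = Q(sqrt(-87)). d mod 4 = 1, so D = disc(K) = d = -87
h(K) equals the number of primitive reduced positive-definite forms (a, b, c) = a*x^2 + b*x*y + c*y^2 with b^2 - 4ac = D,
where reduced means |b| <= a <= c, with b >= 0 whenever |b| = a or a = c, and primitive means gcd(a, b, c) = 1.
Reduced forces 3a^2 <= |D| = 87, so 1 <= a <= 5; b must have the parity of D, and c = (b^2 - D)/(4a) must be an integer >= a.
Enumerate a = 1..5, b in [-a, a]:
  a=1: (1, 1, 22)  [1]
  a=2: (2, -1, 11), (2, 1, 11)  [2]
  a=3: (3, 3, 8)  [1]
  a=4: (4, -3, 6), (4, 3, 6)  [2]
  a=5: none
Total reduced forms: 1 + 2 + 1 + 2 = 6
h = 6

6


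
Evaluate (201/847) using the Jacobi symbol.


Compute (201/847) via quadratic reciprocity:
  reciprocity: (201/847) -> +(847/201)
  reduce: (43/201)
  reciprocity: (43/201) -> +(201/43)
  reduce: (29/43)
  reciprocity: (29/43) -> +(43/29)
  reduce: (14/29)
  pull out 2: (2/29) = -1  (since 29 mod 8 = 5)
  reciprocity: (7/29) -> +(29/7)
  reduce: (1/7)
  (1/7) = 1
Product of signs = -1

-1


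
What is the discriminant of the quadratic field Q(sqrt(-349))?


For K = Q(sqrt(d)) with d squarefree: disc(K) = d if d = 1 mod 4, and disc(K) = 4d if d = 2 or 3 mod 4.
Here d = -349, and d mod 4 = 3.
d = 3 mod 4, not 1 (O_K = Z[sqrt(d)]), so disc(K) = 4d = 4 * (-349) = -1396

-1396


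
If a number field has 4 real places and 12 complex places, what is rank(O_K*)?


By Dirichlet's unit theorem:
rank = r1 + r2 - 1
= 4 + 12 - 1
= 15

15


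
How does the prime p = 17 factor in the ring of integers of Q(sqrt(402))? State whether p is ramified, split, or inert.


K = Q(sqrt(402)). Since d mod 4 = 2, disc(K) = 1608.
Check p | disc: 1608 mod 17 = 10.
p does not divide disc. Compute Legendre symbol (d/p):
11^((17-1)/2) mod 17 = -1
(d/p) = -1, so p is inert: (p) stays prime with e=1, f=2, g=1.
Therefore p is inert.

inert


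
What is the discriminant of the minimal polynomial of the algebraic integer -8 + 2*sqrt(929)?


The element -8 + 2*sqrt(929) has minimal polynomial:
x^2 + 16*x - 3652
Discriminant = (16)^2 - 4*(-3652)
= 256 + 14608
= 14864

14864


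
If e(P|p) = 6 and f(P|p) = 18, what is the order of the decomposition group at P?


|D_P| = e * f
= 6 * 18
= 108

108


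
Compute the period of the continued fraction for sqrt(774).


Run the CF algorithm for sqrt(774).
a_0 = floor(sqrt(774)) = 27; set m_0=0, q_0=1.
Recurrence: m' = q*a - m,  q' = (d - m'^2)/q,  a' = floor((a_0 + m')/q').
  step 1: m=27, q=45, a=1
  step 2: m=18, q=10, a=4
  step 3: m=22, q=29, a=1
  step 4: m=7, q=25, a=1
  step 5: m=18, q=18, a=2
  step 6: m=18, q=25, a=1
  step 7: m=7, q=29, a=1
  step 8: m=22, q=10, a=4
  step 9: m=18, q=45, a=1
  step 10: m=27, q=1, a=54
a_10 = 2*a_0 = 54, so the period closes here.
sqrt(774) = [27; 1, 4, 1, 1, 2, 1, 1, 4, 1, 54]
Period length = 10

10


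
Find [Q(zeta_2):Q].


The degree equals Euler's totient phi(2).
2 = 2
phi(2) = 1

1


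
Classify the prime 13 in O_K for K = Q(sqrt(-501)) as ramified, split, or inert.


K = Q(sqrt(-501)). Since d mod 4 = 3, disc(K) = -2004.
Check p | disc: -2004 mod 13 = 11.
p does not divide disc. Compute Legendre symbol (d/p):
6^((13-1)/2) mod 13 = -1
(d/p) = -1, so p is inert: (p) stays prime with e=1, f=2, g=1.
Therefore p is inert.

inert


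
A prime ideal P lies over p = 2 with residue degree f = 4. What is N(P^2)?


N(P^a) = p^(a*f)
= 2^(2*4)
= 2^8
= 256

256


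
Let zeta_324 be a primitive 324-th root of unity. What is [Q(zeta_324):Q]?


The degree equals Euler's totient phi(324).
324 = 2^2 * 3^4
phi(324) = 108

108


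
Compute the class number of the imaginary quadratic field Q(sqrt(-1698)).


K = Q(sqrt(-1698)). d mod 4 = 2, so D = disc(K) = 4d = -6792
h(K) equals the number of primitive reduced positive-definite forms (a, b, c) = a*x^2 + b*x*y + c*y^2 with b^2 - 4ac = D,
where reduced means |b| <= a <= c, with b >= 0 whenever |b| = a or a = c, and primitive means gcd(a, b, c) = 1.
Reduced forces 3a^2 <= |D| = 6792, so 1 <= a <= 47; b must have the parity of D, and c = (b^2 - D)/(4a) must be an integer >= a.
Enumerate a = 1..47, b in [-a, a]:
  a=1: (1, 0, 1698)  [1]
  a=2: (2, 0, 849)  [1]
  a=3: (3, 0, 566)  [1]
  a=4..5: none
  a=6: (6, 0, 283)  [1]
  a=7..16: none
  a=17: (17, -12, 102), (17, 12, 102)  [2]
  a=18..22: none
  a=23: (23, -4, 74), (23, 4, 74)  [2]
  a=24..28: none
  a=29: (29, -20, 62), (29, 20, 62)  [2]
  a=30: none
  a=31: (31, -20, 58), (31, 20, 58)  [2]
  a=32..33: none
  a=34: (34, -12, 51), (34, 12, 51)  [2]
  a=35..36: none
  a=37: (37, -4, 46), (37, 4, 46)  [2]
  a=38..47: none
Total reduced forms: 1 + 1 + 1 + 1 + 2 + 2 + 2 + 2 + 2 + 2 = 16
h = 16

16


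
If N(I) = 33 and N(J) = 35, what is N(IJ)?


N(IJ) = N(I) * N(J)
= 33 * 35
= 1155

1155


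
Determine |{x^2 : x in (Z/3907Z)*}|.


For prime p, the number of non-zero quadratic residues is (p-1)/2.
= (3907-1)/2
= 1953

1953


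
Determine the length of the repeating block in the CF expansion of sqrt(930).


Run the CF algorithm for sqrt(930).
a_0 = floor(sqrt(930)) = 30; set m_0=0, q_0=1.
Recurrence: m' = q*a - m,  q' = (d - m'^2)/q,  a' = floor((a_0 + m')/q').
  step 1: m=30, q=30, a=2
  step 2: m=30, q=1, a=60
a_2 = 2*a_0 = 60, so the period closes here.
sqrt(930) = [30; 2, 60]
Period length = 2

2


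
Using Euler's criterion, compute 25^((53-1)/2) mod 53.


p = 53 is prime and the exponent is (p-1)/2 = 26, so by Euler's criterion 25^26 = (25/53) = +1 or -1 mod 53.
Compute by square-and-multiply:
  26 = 16 + 8 + 2 (binary 11010)
  Repeated squaring mod 53: 25^1 = 25, 25^2 = 42, 25^4 = 15, 25^8 = 13, 25^16 = 10
  25^26 = 25^16 * 25^8 * 25^2 = 10 * 13 * 42 mod 53
    10 * 13 = 130 = 24 mod 53
    24 * 42 = 1008 = 1 mod 53
  25^26 = 1 mod 53
Result 1: 25 is a quadratic residue mod 53.
25^26 mod 53 = 1

1


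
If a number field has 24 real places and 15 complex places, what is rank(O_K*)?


By Dirichlet's unit theorem:
rank = r1 + r2 - 1
= 24 + 15 - 1
= 38

38


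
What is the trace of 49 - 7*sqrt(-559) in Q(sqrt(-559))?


Tr(a + b*sqrt(d)) = (a + b*sqrt(d)) + (a - b*sqrt(d)) = 2a
= 2 * (49)
= 98

98


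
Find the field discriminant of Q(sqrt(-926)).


For K = Q(sqrt(d)) with d squarefree: disc(K) = d if d = 1 mod 4, and disc(K) = 4d if d = 2 or 3 mod 4.
Here d = -926, and d mod 4 = 2.
d = 2 mod 4, not 1 (O_K = Z[sqrt(d)]), so disc(K) = 4d = 4 * (-926) = -3704

-3704


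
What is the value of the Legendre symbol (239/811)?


p = 811 is prime, so compute (239/811) with the reciprocity algorithm (Jacobi-symbol steps: pull out 2s via (2/n), flip via reciprocity, reduce):
  reciprocity: (239/811) -> -(811/239)
  reduce: (94/239)
  pull out 2: (2/239) = +1  (since 239 mod 8 = 7)
  reciprocity: (47/239) -> -(239/47)
  reduce: (4/47)
  pull out 2: (2/47) = +1  (since 47 mod 8 = 7)
  pull out 2: (2/47) = +1  (since 47 mod 8 = 7)
  (1/47) = 1
Product of signs = 1
(239/811) = 1

1


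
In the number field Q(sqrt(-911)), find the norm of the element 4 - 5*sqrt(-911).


N(a + b*sqrt(d)) = a^2 - d*b^2
= (4)^2 - (-911)*(-5)^2
= 16 + 22775
= 22791

22791


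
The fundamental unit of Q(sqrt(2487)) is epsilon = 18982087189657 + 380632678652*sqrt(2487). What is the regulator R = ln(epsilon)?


epsilon = 18982087189657 + 380632678652*sqrt(2487)
= 3.7964e+13
R = ln(3.7964e+13)
= 31.2677

31.2677


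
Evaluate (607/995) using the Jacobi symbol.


Compute (607/995) via quadratic reciprocity:
  reciprocity: (607/995) -> -(995/607)
  reduce: (388/607)
  pull out 2: (2/607) = +1  (since 607 mod 8 = 7)
  pull out 2: (2/607) = +1  (since 607 mod 8 = 7)
  reciprocity: (97/607) -> +(607/97)
  reduce: (25/97)
  reciprocity: (25/97) -> +(97/25)
  reduce: (22/25)
  pull out 2: (2/25) = +1  (since 25 mod 8 = 1)
  reciprocity: (11/25) -> +(25/11)
  reduce: (3/11)
  reciprocity: (3/11) -> -(11/3)
  reduce: (2/3)
  pull out 2: (2/3) = -1  (since 3 mod 8 = 3)
  (1/3) = 1
Product of signs = -1

-1


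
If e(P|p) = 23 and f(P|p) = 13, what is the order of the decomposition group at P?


|D_P| = e * f
= 23 * 13
= 299

299


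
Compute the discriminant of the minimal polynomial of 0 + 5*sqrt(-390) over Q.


The element 0 + 5*sqrt(-390) has minimal polynomial:
x^2 + 0*x + 9750
Discriminant = (0)^2 - 4*(9750)
= 0 - 39000
= -39000

-39000


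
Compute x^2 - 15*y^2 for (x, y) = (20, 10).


x^2 - d*y^2
= 20^2 - 15*10^2
= 400 - 1500
= -1100

-1100


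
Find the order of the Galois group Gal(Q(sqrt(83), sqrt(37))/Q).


The 2 square roots of distinct primes are multiplicatively independent over Q,
so [K:Q] = 2^2 and Gal(K/Q) is isomorphic to (Z/2Z)^2.
|Gal| = 2^2 = 4

4


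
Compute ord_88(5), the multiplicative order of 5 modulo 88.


We want ord_88(5), the smallest k >= 1 with 5^k = 1 mod 88.
n = 88 = 2^3 * 11, phi(88) = 40; the order divides phi(n).
Divisors of 40: 1, 2, 4, 5, 8, 10, 20, 40
Repeated squaring mod 88: 5^1 = 5, 5^2 = 25, 5^4 = 9, 5^8 = 81, 5^16 = 49, 5^32 = 25
Test divisors in increasing order:
  k=1: 5^1 = 5 mod 88
  k=2: 5^2 = 25 mod 88
  k=4: 5^4 = 9 mod 88
  k=5: 5^5 = 9 * 5 = 45 mod 88
  k=8: 5^8 = 81 mod 88
  k=10: 5^10 = 81 * 25 = 1 mod 88  <- first divisor giving 1
Order = 10

10
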